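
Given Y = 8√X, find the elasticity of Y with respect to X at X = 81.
Elasticity = 1/2

Elasticity = (dY/dX) · (X/Y)

dY/dX = 4/√X
At X = 81: dY/dX = 4/9, Y = 72

Elasticity = (4/9) · (81 / 72) = 1/2

Interpretation: for a small percentage change in X, the percentage change in Y is approximately 0.50 times as large.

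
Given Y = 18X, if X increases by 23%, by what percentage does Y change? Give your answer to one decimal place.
23.0%

For Y = 18X:
If X → X(1 + 0.23)
Then Y → Y · (1 + 0.23)^1
     = Y · 1.2300

Percentage change = ((1 + 0.23)^1 − 1) × 100% = 23.0%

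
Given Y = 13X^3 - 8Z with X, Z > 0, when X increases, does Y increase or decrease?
Y increases

Taking the partial derivative:
∂Y/∂X = 39X^2

∂Y/∂X = 39X^2 > 0 (assuming positive values)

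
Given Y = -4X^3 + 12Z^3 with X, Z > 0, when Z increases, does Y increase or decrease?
Y increases

Taking the partial derivative:
∂Y/∂Z = 36Z^2

∂Y/∂Z = 36Z^2 > 0 (assuming positive values)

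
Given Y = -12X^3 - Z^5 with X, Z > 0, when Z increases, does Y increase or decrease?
Y decreases

Taking the partial derivative:
∂Y/∂Z = -5Z^4

∂Y/∂Z = -5Z^4 < 0 (assuming positive values)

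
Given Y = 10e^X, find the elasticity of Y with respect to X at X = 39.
Elasticity = 39

Elasticity = (dY/dX) · (X/Y)

dY/dX = 10·e^X
At X = 39: dY/dX = 10·e^39, Y = 10·e^39

Elasticity = (10·e^39) · (39 / (10·e^39)) = 39

Interpretation: for a small percentage change in X, the percentage change in Y is approximately 39.00 times as large.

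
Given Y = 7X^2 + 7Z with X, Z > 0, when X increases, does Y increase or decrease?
Y increases

Taking the partial derivative:
∂Y/∂X = 14X

∂Y/∂X = 14X > 0 (assuming positive values)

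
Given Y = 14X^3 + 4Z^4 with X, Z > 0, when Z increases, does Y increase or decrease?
Y increases

Taking the partial derivative:
∂Y/∂Z = 16Z^3

∂Y/∂Z = 16Z^3 > 0 (assuming positive values)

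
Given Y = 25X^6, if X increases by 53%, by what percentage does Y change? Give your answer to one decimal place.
1182.8%

For Y = 25X^6:
If X → X(1 + 0.53)
Then Y → Y · (1 + 0.53)^6
     ≈ Y · 12.8277

Percentage change = ((1 + 0.53)^6 − 1) × 100% ≈ 1182.8%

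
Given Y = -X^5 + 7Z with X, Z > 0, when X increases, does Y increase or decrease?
Y decreases

Taking the partial derivative:
∂Y/∂X = -5X^4

∂Y/∂X = -5X^4 < 0 (assuming positive values)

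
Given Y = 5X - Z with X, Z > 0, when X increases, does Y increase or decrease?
Y increases

Taking the partial derivative:
∂Y/∂X = 5

∂Y/∂X = 5 > 0 (assuming positive values)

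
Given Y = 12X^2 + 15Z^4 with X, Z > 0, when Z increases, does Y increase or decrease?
Y increases

Taking the partial derivative:
∂Y/∂Z = 60Z^3

∂Y/∂Z = 60Z^3 > 0 (assuming positive values)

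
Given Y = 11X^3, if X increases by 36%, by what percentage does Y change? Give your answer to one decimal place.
151.5%

For Y = 11X^3:
If X → X(1 + 0.36)
Then Y → Y · (1 + 0.36)^3
     ≈ Y · 2.5155

Percentage change = ((1 + 0.36)^3 − 1) × 100% ≈ 151.5%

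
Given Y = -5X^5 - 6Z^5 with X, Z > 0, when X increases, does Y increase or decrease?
Y decreases

Taking the partial derivative:
∂Y/∂X = -25X^4

∂Y/∂X = -25X^4 < 0 (assuming positive values)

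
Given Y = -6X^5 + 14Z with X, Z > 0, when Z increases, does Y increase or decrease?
Y increases

Taking the partial derivative:
∂Y/∂Z = 14

∂Y/∂Z = 14 > 0 (assuming positive values)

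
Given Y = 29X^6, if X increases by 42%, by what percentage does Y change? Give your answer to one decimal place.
719.8%

For Y = 29X^6:
If X → X(1 + 0.42)
Then Y → Y · (1 + 0.42)^6
     ≈ Y · 8.1984

Percentage change = ((1 + 0.42)^6 − 1) × 100% ≈ 719.8%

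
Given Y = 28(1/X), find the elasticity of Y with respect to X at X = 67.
Elasticity = -1

Elasticity = (dY/dX) · (X/Y)

dY/dX = -28/X²
At X = 67: dY/dX = -28/4489, Y = 28/67

Elasticity = (-28/4489) · (67 / (28/67)) = -1

Interpretation: for a small percentage change in X, the percentage change in Y is approximately -1.00 times as large.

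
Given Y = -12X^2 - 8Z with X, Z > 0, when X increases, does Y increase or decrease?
Y decreases

Taking the partial derivative:
∂Y/∂X = -24X

∂Y/∂X = -24X < 0 (assuming positive values)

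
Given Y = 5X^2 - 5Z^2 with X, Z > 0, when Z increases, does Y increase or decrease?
Y decreases

Taking the partial derivative:
∂Y/∂Z = -10Z

∂Y/∂Z = -10Z < 0 (assuming positive values)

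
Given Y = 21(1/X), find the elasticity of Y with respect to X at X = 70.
Elasticity = -1

Elasticity = (dY/dX) · (X/Y)

dY/dX = -21/X²
At X = 70: dY/dX = -3/700, Y = 3/10

Elasticity = (-3/700) · (70 / (3/10)) = -1

Interpretation: for a small percentage change in X, the percentage change in Y is approximately -1.00 times as large.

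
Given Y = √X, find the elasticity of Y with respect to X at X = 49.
Elasticity = 1/2

Elasticity = (dY/dX) · (X/Y)

dY/dX = 1/(2·√X)
At X = 49: dY/dX = 1/14, Y = 7

Elasticity = (1/14) · (49 / 7) = 1/2

Interpretation: for a small percentage change in X, the percentage change in Y is approximately 0.50 times as large.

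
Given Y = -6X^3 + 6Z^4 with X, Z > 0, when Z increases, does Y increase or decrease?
Y increases

Taking the partial derivative:
∂Y/∂Z = 24Z^3

∂Y/∂Z = 24Z^3 > 0 (assuming positive values)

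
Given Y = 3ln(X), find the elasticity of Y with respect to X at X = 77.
Elasticity = 1/ln(77) ≈ 0.2302

Elasticity = (dY/dX) · (X/Y)

dY/dX = 3/X
At X = 77: dY/dX = 3/77, Y = 3·ln(77)

Elasticity = (3/77) · (77 / (3·ln(77))) = 1/ln(77) ≈ 0.2302

Interpretation: for a small percentage change in X, the percentage change in Y is approximately 0.23 times as large.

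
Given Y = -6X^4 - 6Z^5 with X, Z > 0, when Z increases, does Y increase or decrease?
Y decreases

Taking the partial derivative:
∂Y/∂Z = -30Z^4

∂Y/∂Z = -30Z^4 < 0 (assuming positive values)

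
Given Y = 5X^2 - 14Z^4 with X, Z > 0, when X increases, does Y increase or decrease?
Y increases

Taking the partial derivative:
∂Y/∂X = 10X

∂Y/∂X = 10X > 0 (assuming positive values)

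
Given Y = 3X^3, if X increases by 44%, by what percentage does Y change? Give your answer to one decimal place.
198.6%

For Y = 3X^3:
If X → X(1 + 0.44)
Then Y → Y · (1 + 0.44)^3
     ≈ Y · 2.9860

Percentage change = ((1 + 0.44)^3 − 1) × 100% ≈ 198.6%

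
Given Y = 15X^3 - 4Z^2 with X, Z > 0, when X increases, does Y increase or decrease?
Y increases

Taking the partial derivative:
∂Y/∂X = 45X^2

∂Y/∂X = 45X^2 > 0 (assuming positive values)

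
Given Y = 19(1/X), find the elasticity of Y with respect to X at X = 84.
Elasticity = -1

Elasticity = (dY/dX) · (X/Y)

dY/dX = -19/X²
At X = 84: dY/dX = -19/7056, Y = 19/84

Elasticity = (-19/7056) · (84 / (19/84)) = -1

Interpretation: for a small percentage change in X, the percentage change in Y is approximately -1.00 times as large.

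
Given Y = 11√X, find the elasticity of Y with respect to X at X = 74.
Elasticity = 1/2

Elasticity = (dY/dX) · (X/Y)

dY/dX = 11/(2·√X)
At X = 74: dY/dX = 11·√74/148, Y = 11·√74

Elasticity = (11·√74/148) · (74 / (11·√74)) = 1/2

Interpretation: for a small percentage change in X, the percentage change in Y is approximately 0.50 times as large.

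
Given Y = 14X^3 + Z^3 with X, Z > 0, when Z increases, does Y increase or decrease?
Y increases

Taking the partial derivative:
∂Y/∂Z = 3Z^2

∂Y/∂Z = 3Z^2 > 0 (assuming positive values)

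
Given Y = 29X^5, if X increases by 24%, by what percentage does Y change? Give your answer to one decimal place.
193.2%

For Y = 29X^5:
If X → X(1 + 0.24)
Then Y → Y · (1 + 0.24)^5
     ≈ Y · 2.9316

Percentage change = ((1 + 0.24)^5 − 1) × 100% ≈ 193.2%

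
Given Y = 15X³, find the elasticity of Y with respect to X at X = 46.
Elasticity = 3

Elasticity = (dY/dX) · (X/Y)

dY/dX = 45·X²
At X = 46: dY/dX = 95220, Y = 1460040

Elasticity = 95220 · (46 / 1460040) = 3

Interpretation: for a small percentage change in X, the percentage change in Y is approximately 3.00 times as large.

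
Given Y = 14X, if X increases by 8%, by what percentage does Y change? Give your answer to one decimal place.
8.0%

For Y = 14X:
If X → X(1 + 0.08)
Then Y → Y · (1 + 0.08)^1
     = Y · 1.0800

Percentage change = ((1 + 0.08)^1 − 1) × 100% = 8.0%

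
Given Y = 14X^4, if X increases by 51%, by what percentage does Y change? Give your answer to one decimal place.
419.9%

For Y = 14X^4:
If X → X(1 + 0.51)
Then Y → Y · (1 + 0.51)^4
     ≈ Y · 5.1989

Percentage change = ((1 + 0.51)^4 − 1) × 100% ≈ 419.9%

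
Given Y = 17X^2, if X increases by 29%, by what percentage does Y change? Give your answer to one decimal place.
66.4%

For Y = 17X^2:
If X → X(1 + 0.29)
Then Y → Y · (1 + 0.29)^2
     = Y · 1.6641

Percentage change = ((1 + 0.29)^2 − 1) × 100% ≈ 66.4%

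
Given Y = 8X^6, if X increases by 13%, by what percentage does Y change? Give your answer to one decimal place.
108.2%

For Y = 8X^6:
If X → X(1 + 0.13)
Then Y → Y · (1 + 0.13)^6
     ≈ Y · 2.0820

Percentage change = ((1 + 0.13)^6 − 1) × 100% ≈ 108.2%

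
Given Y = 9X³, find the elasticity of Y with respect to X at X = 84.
Elasticity = 3

Elasticity = (dY/dX) · (X/Y)

dY/dX = 27·X²
At X = 84: dY/dX = 190512, Y = 5334336

Elasticity = 190512 · (84 / 5334336) = 3

Interpretation: for a small percentage change in X, the percentage change in Y is approximately 3.00 times as large.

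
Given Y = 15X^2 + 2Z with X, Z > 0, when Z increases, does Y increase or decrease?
Y increases

Taking the partial derivative:
∂Y/∂Z = 2

∂Y/∂Z = 2 > 0 (assuming positive values)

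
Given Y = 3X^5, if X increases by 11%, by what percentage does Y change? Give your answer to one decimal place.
68.5%

For Y = 3X^5:
If X → X(1 + 0.11)
Then Y → Y · (1 + 0.11)^5
     ≈ Y · 1.6851

Percentage change = ((1 + 0.11)^5 − 1) × 100% ≈ 68.5%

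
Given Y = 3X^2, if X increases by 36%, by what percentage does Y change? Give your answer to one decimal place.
85.0%

For Y = 3X^2:
If X → X(1 + 0.36)
Then Y → Y · (1 + 0.36)^2
     = Y · 1.8496

Percentage change = ((1 + 0.36)^2 − 1) × 100% ≈ 85.0%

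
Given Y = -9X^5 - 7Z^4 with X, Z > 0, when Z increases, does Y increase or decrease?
Y decreases

Taking the partial derivative:
∂Y/∂Z = -28Z^3

∂Y/∂Z = -28Z^3 < 0 (assuming positive values)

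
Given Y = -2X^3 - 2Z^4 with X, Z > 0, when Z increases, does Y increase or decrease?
Y decreases

Taking the partial derivative:
∂Y/∂Z = -8Z^3

∂Y/∂Z = -8Z^3 < 0 (assuming positive values)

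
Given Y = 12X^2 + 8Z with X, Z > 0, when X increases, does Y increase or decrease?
Y increases

Taking the partial derivative:
∂Y/∂X = 24X

∂Y/∂X = 24X > 0 (assuming positive values)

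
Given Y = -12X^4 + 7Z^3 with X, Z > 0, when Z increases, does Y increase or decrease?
Y increases

Taking the partial derivative:
∂Y/∂Z = 21Z^2

∂Y/∂Z = 21Z^2 > 0 (assuming positive values)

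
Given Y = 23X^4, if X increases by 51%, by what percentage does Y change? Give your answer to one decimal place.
419.9%

For Y = 23X^4:
If X → X(1 + 0.51)
Then Y → Y · (1 + 0.51)^4
     ≈ Y · 5.1989

Percentage change = ((1 + 0.51)^4 − 1) × 100% ≈ 419.9%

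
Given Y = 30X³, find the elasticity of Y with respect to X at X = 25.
Elasticity = 3

Elasticity = (dY/dX) · (X/Y)

dY/dX = 90·X²
At X = 25: dY/dX = 56250, Y = 468750

Elasticity = 56250 · (25 / 468750) = 3

Interpretation: for a small percentage change in X, the percentage change in Y is approximately 3.00 times as large.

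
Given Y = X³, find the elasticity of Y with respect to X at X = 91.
Elasticity = 3

Elasticity = (dY/dX) · (X/Y)

dY/dX = 3·X²
At X = 91: dY/dX = 24843, Y = 753571

Elasticity = 24843 · (91 / 753571) = 3

Interpretation: for a small percentage change in X, the percentage change in Y is approximately 3.00 times as large.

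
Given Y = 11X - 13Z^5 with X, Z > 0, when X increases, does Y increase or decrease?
Y increases

Taking the partial derivative:
∂Y/∂X = 11

∂Y/∂X = 11 > 0 (assuming positive values)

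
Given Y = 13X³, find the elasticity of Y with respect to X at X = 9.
Elasticity = 3

Elasticity = (dY/dX) · (X/Y)

dY/dX = 39·X²
At X = 9: dY/dX = 3159, Y = 9477

Elasticity = 3159 · (9 / 9477) = 3

Interpretation: for a small percentage change in X, the percentage change in Y is approximately 3.00 times as large.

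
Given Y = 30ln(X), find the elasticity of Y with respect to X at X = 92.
Elasticity = 1/ln(92) ≈ 0.2212

Elasticity = (dY/dX) · (X/Y)

dY/dX = 30/X
At X = 92: dY/dX = 15/46, Y = 30·ln(92)

Elasticity = (15/46) · (92 / (30·ln(92))) = 1/ln(92) ≈ 0.2212

Interpretation: for a small percentage change in X, the percentage change in Y is approximately 0.22 times as large.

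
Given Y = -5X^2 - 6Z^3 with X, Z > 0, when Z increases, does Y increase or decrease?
Y decreases

Taking the partial derivative:
∂Y/∂Z = -18Z^2

∂Y/∂Z = -18Z^2 < 0 (assuming positive values)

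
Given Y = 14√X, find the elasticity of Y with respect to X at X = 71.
Elasticity = 1/2

Elasticity = (dY/dX) · (X/Y)

dY/dX = 7/√X
At X = 71: dY/dX = 7·√71/71, Y = 14·√71

Elasticity = (7·√71/71) · (71 / (14·√71)) = 1/2

Interpretation: for a small percentage change in X, the percentage change in Y is approximately 0.50 times as large.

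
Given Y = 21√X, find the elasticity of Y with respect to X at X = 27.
Elasticity = 1/2

Elasticity = (dY/dX) · (X/Y)

dY/dX = 21/(2·√X)
At X = 27: dY/dX = 7·√3/6, Y = 63·√3

Elasticity = (7·√3/6) · (27 / (63·√3)) = 1/2

Interpretation: for a small percentage change in X, the percentage change in Y is approximately 0.50 times as large.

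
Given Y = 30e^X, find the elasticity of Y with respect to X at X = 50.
Elasticity = 50

Elasticity = (dY/dX) · (X/Y)

dY/dX = 30·e^X
At X = 50: dY/dX = 30·e^50, Y = 30·e^50

Elasticity = (30·e^50) · (50 / (30·e^50)) = 50

Interpretation: for a small percentage change in X, the percentage change in Y is approximately 50.00 times as large.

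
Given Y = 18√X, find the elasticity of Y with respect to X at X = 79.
Elasticity = 1/2

Elasticity = (dY/dX) · (X/Y)

dY/dX = 9/√X
At X = 79: dY/dX = 9·√79/79, Y = 18·√79

Elasticity = (9·√79/79) · (79 / (18·√79)) = 1/2

Interpretation: for a small percentage change in X, the percentage change in Y is approximately 0.50 times as large.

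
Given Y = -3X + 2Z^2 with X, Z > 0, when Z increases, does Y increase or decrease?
Y increases

Taking the partial derivative:
∂Y/∂Z = 4Z

∂Y/∂Z = 4Z > 0 (assuming positive values)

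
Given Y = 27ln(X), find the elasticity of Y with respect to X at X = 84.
Elasticity = 1/ln(84) ≈ 0.2257

Elasticity = (dY/dX) · (X/Y)

dY/dX = 27/X
At X = 84: dY/dX = 9/28, Y = 27·ln(84)

Elasticity = (9/28) · (84 / (27·ln(84))) = 1/ln(84) ≈ 0.2257

Interpretation: for a small percentage change in X, the percentage change in Y is approximately 0.23 times as large.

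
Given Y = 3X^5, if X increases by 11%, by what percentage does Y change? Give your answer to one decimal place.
68.5%

For Y = 3X^5:
If X → X(1 + 0.11)
Then Y → Y · (1 + 0.11)^5
     ≈ Y · 1.6851

Percentage change = ((1 + 0.11)^5 − 1) × 100% ≈ 68.5%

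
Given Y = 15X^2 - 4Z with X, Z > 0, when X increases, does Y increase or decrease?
Y increases

Taking the partial derivative:
∂Y/∂X = 30X

∂Y/∂X = 30X > 0 (assuming positive values)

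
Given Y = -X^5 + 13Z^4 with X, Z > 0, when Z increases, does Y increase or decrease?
Y increases

Taking the partial derivative:
∂Y/∂Z = 52Z^3

∂Y/∂Z = 52Z^3 > 0 (assuming positive values)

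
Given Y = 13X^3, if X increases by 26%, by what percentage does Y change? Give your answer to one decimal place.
100.0%

For Y = 13X^3:
If X → X(1 + 0.26)
Then Y → Y · (1 + 0.26)^3
     ≈ Y · 2.0004

Percentage change = ((1 + 0.26)^3 − 1) × 100% ≈ 100.0%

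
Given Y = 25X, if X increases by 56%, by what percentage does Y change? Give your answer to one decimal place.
56.0%

For Y = 25X:
If X → X(1 + 0.56)
Then Y → Y · (1 + 0.56)^1
     = Y · 1.5600

Percentage change = ((1 + 0.56)^1 − 1) × 100% = 56.0%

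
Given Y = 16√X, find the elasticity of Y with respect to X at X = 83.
Elasticity = 1/2

Elasticity = (dY/dX) · (X/Y)

dY/dX = 8/√X
At X = 83: dY/dX = 8·√83/83, Y = 16·√83

Elasticity = (8·√83/83) · (83 / (16·√83)) = 1/2

Interpretation: for a small percentage change in X, the percentage change in Y is approximately 0.50 times as large.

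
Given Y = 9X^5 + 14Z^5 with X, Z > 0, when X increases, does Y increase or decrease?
Y increases

Taking the partial derivative:
∂Y/∂X = 45X^4

∂Y/∂X = 45X^4 > 0 (assuming positive values)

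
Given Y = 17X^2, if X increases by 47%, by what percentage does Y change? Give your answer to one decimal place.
116.1%

For Y = 17X^2:
If X → X(1 + 0.47)
Then Y → Y · (1 + 0.47)^2
     = Y · 2.1609

Percentage change = ((1 + 0.47)^2 − 1) × 100% ≈ 116.1%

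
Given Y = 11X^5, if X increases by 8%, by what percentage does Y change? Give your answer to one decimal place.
46.9%

For Y = 11X^5:
If X → X(1 + 0.08)
Then Y → Y · (1 + 0.08)^5
     ≈ Y · 1.4693

Percentage change = ((1 + 0.08)^5 − 1) × 100% ≈ 46.9%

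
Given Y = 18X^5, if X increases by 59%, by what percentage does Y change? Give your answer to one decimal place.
916.2%

For Y = 18X^5:
If X → X(1 + 0.59)
Then Y → Y · (1 + 0.59)^5
     ≈ Y · 10.1622

Percentage change = ((1 + 0.59)^5 − 1) × 100% ≈ 916.2%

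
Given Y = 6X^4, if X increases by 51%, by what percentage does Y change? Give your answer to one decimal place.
419.9%

For Y = 6X^4:
If X → X(1 + 0.51)
Then Y → Y · (1 + 0.51)^4
     ≈ Y · 5.1989

Percentage change = ((1 + 0.51)^4 − 1) × 100% ≈ 419.9%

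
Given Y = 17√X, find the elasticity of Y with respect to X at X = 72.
Elasticity = 1/2

Elasticity = (dY/dX) · (X/Y)

dY/dX = 17/(2·√X)
At X = 72: dY/dX = 17·√2/24, Y = 102·√2

Elasticity = (17·√2/24) · (72 / (102·√2)) = 1/2

Interpretation: for a small percentage change in X, the percentage change in Y is approximately 0.50 times as large.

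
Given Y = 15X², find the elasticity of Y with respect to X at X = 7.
Elasticity = 2

Elasticity = (dY/dX) · (X/Y)

dY/dX = 30·X
At X = 7: dY/dX = 210, Y = 735

Elasticity = 210 · (7 / 735) = 2

Interpretation: for a small percentage change in X, the percentage change in Y is approximately 2.00 times as large.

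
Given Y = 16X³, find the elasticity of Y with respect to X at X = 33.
Elasticity = 3

Elasticity = (dY/dX) · (X/Y)

dY/dX = 48·X²
At X = 33: dY/dX = 52272, Y = 574992

Elasticity = 52272 · (33 / 574992) = 3

Interpretation: for a small percentage change in X, the percentage change in Y is approximately 3.00 times as large.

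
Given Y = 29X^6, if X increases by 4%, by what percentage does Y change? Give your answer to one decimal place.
26.5%

For Y = 29X^6:
If X → X(1 + 0.04)
Then Y → Y · (1 + 0.04)^6
     ≈ Y · 1.2653

Percentage change = ((1 + 0.04)^6 − 1) × 100% ≈ 26.5%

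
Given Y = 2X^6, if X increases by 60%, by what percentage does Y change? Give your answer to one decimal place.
1577.7%

For Y = 2X^6:
If X → X(1 + 0.6)
Then Y → Y · (1 + 0.6)^6
     ≈ Y · 16.7772

Percentage change = ((1 + 0.6)^6 − 1) × 100% ≈ 1577.7%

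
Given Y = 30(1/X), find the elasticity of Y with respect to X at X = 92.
Elasticity = -1

Elasticity = (dY/dX) · (X/Y)

dY/dX = -30/X²
At X = 92: dY/dX = -15/4232, Y = 15/46

Elasticity = (-15/4232) · (92 / (15/46)) = -1

Interpretation: for a small percentage change in X, the percentage change in Y is approximately -1.00 times as large.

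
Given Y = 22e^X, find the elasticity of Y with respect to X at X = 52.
Elasticity = 52

Elasticity = (dY/dX) · (X/Y)

dY/dX = 22·e^X
At X = 52: dY/dX = 22·e^52, Y = 22·e^52

Elasticity = (22·e^52) · (52 / (22·e^52)) = 52

Interpretation: for a small percentage change in X, the percentage change in Y is approximately 52.00 times as large.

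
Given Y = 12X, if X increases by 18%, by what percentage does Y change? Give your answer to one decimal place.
18.0%

For Y = 12X:
If X → X(1 + 0.18)
Then Y → Y · (1 + 0.18)^1
     = Y · 1.1800

Percentage change = ((1 + 0.18)^1 − 1) × 100% = 18.0%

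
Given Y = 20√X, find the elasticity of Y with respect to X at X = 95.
Elasticity = 1/2

Elasticity = (dY/dX) · (X/Y)

dY/dX = 10/√X
At X = 95: dY/dX = 2·√95/19, Y = 20·√95

Elasticity = (2·√95/19) · (95 / (20·√95)) = 1/2

Interpretation: for a small percentage change in X, the percentage change in Y is approximately 0.50 times as large.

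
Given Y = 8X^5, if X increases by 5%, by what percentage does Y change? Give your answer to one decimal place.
27.6%

For Y = 8X^5:
If X → X(1 + 0.05)
Then Y → Y · (1 + 0.05)^5
     ≈ Y · 1.2763

Percentage change = ((1 + 0.05)^5 − 1) × 100% ≈ 27.6%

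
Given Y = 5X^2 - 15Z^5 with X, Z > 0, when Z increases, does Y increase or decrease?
Y decreases

Taking the partial derivative:
∂Y/∂Z = -75Z^4

∂Y/∂Z = -75Z^4 < 0 (assuming positive values)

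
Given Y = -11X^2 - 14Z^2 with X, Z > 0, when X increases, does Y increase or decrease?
Y decreases

Taking the partial derivative:
∂Y/∂X = -22X

∂Y/∂X = -22X < 0 (assuming positive values)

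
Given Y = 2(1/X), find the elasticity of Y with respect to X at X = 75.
Elasticity = -1

Elasticity = (dY/dX) · (X/Y)

dY/dX = -2/X²
At X = 75: dY/dX = -2/5625, Y = 2/75

Elasticity = (-2/5625) · (75 / (2/75)) = -1

Interpretation: for a small percentage change in X, the percentage change in Y is approximately -1.00 times as large.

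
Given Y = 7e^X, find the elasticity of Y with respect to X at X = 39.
Elasticity = 39

Elasticity = (dY/dX) · (X/Y)

dY/dX = 7·e^X
At X = 39: dY/dX = 7·e^39, Y = 7·e^39

Elasticity = (7·e^39) · (39 / (7·e^39)) = 39

Interpretation: for a small percentage change in X, the percentage change in Y is approximately 39.00 times as large.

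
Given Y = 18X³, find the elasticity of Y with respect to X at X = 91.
Elasticity = 3

Elasticity = (dY/dX) · (X/Y)

dY/dX = 54·X²
At X = 91: dY/dX = 447174, Y = 13564278

Elasticity = 447174 · (91 / 13564278) = 3

Interpretation: for a small percentage change in X, the percentage change in Y is approximately 3.00 times as large.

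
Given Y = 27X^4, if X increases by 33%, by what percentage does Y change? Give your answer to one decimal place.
212.9%

For Y = 27X^4:
If X → X(1 + 0.33)
Then Y → Y · (1 + 0.33)^4
     ≈ Y · 3.1290

Percentage change = ((1 + 0.33)^4 − 1) × 100% ≈ 212.9%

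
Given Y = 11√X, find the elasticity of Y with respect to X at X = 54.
Elasticity = 1/2

Elasticity = (dY/dX) · (X/Y)

dY/dX = 11/(2·√X)
At X = 54: dY/dX = 11·√6/36, Y = 33·√6

Elasticity = (11·√6/36) · (54 / (33·√6)) = 1/2

Interpretation: for a small percentage change in X, the percentage change in Y is approximately 0.50 times as large.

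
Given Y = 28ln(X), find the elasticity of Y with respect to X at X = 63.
Elasticity = 1/ln(63) ≈ 0.2414

Elasticity = (dY/dX) · (X/Y)

dY/dX = 28/X
At X = 63: dY/dX = 4/9, Y = 28·ln(63)

Elasticity = (4/9) · (63 / (28·ln(63))) = 1/ln(63) ≈ 0.2414

Interpretation: for a small percentage change in X, the percentage change in Y is approximately 0.24 times as large.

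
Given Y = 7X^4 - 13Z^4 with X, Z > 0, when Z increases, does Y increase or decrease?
Y decreases

Taking the partial derivative:
∂Y/∂Z = -52Z^3

∂Y/∂Z = -52Z^3 < 0 (assuming positive values)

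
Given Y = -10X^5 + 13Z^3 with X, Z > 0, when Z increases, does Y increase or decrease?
Y increases

Taking the partial derivative:
∂Y/∂Z = 39Z^2

∂Y/∂Z = 39Z^2 > 0 (assuming positive values)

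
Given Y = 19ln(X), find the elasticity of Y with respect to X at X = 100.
Elasticity = 1/ln(100) ≈ 0.2171

Elasticity = (dY/dX) · (X/Y)

dY/dX = 19/X
At X = 100: dY/dX = 19/100, Y = 19·ln(100)

Elasticity = (19/100) · (100 / (19·ln(100))) = 1/ln(100) ≈ 0.2171

Interpretation: for a small percentage change in X, the percentage change in Y is approximately 0.22 times as large.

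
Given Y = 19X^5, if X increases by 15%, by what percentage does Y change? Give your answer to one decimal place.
101.1%

For Y = 19X^5:
If X → X(1 + 0.15)
Then Y → Y · (1 + 0.15)^5
     ≈ Y · 2.0114

Percentage change = ((1 + 0.15)^5 − 1) × 100% ≈ 101.1%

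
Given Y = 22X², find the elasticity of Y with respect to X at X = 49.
Elasticity = 2

Elasticity = (dY/dX) · (X/Y)

dY/dX = 44·X
At X = 49: dY/dX = 2156, Y = 52822

Elasticity = 2156 · (49 / 52822) = 2

Interpretation: for a small percentage change in X, the percentage change in Y is approximately 2.00 times as large.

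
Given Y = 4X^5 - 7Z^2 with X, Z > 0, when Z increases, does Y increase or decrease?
Y decreases

Taking the partial derivative:
∂Y/∂Z = -14Z

∂Y/∂Z = -14Z < 0 (assuming positive values)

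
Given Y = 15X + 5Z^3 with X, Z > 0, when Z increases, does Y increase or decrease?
Y increases

Taking the partial derivative:
∂Y/∂Z = 15Z^2

∂Y/∂Z = 15Z^2 > 0 (assuming positive values)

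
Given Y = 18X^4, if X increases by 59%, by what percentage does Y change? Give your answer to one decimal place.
539.1%

For Y = 18X^4:
If X → X(1 + 0.59)
Then Y → Y · (1 + 0.59)^4
     ≈ Y · 6.3913

Percentage change = ((1 + 0.59)^4 − 1) × 100% ≈ 539.1%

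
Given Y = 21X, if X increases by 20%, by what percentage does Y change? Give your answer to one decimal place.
20.0%

For Y = 21X:
If X → X(1 + 0.2)
Then Y → Y · (1 + 0.2)^1
     = Y · 1.2000

Percentage change = ((1 + 0.2)^1 − 1) × 100% = 20.0%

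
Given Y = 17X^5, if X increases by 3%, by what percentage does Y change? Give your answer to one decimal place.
15.9%

For Y = 17X^5:
If X → X(1 + 0.03)
Then Y → Y · (1 + 0.03)^5
     ≈ Y · 1.1593

Percentage change = ((1 + 0.03)^5 − 1) × 100% ≈ 15.9%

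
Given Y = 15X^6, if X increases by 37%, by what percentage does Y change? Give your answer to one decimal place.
561.2%

For Y = 15X^6:
If X → X(1 + 0.37)
Then Y → Y · (1 + 0.37)^6
     ≈ Y · 6.6119

Percentage change = ((1 + 0.37)^6 − 1) × 100% ≈ 561.2%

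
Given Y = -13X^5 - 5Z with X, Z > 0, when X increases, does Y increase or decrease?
Y decreases

Taking the partial derivative:
∂Y/∂X = -65X^4

∂Y/∂X = -65X^4 < 0 (assuming positive values)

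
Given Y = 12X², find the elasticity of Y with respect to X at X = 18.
Elasticity = 2

Elasticity = (dY/dX) · (X/Y)

dY/dX = 24·X
At X = 18: dY/dX = 432, Y = 3888

Elasticity = 432 · (18 / 3888) = 2

Interpretation: for a small percentage change in X, the percentage change in Y is approximately 2.00 times as large.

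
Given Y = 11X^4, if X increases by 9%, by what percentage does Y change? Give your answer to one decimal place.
41.2%

For Y = 11X^4:
If X → X(1 + 0.09)
Then Y → Y · (1 + 0.09)^4
     ≈ Y · 1.4116

Percentage change = ((1 + 0.09)^4 − 1) × 100% ≈ 41.2%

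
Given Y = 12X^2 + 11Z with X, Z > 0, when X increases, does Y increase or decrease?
Y increases

Taking the partial derivative:
∂Y/∂X = 24X

∂Y/∂X = 24X > 0 (assuming positive values)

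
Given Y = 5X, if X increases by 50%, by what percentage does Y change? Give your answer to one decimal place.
50.0%

For Y = 5X:
If X → X(1 + 0.5)
Then Y → Y · (1 + 0.5)^1
     = Y · 1.5000

Percentage change = ((1 + 0.5)^1 − 1) × 100% = 50.0%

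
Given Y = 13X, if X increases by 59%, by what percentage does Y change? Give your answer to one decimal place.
59.0%

For Y = 13X:
If X → X(1 + 0.59)
Then Y → Y · (1 + 0.59)^1
     = Y · 1.5900

Percentage change = ((1 + 0.59)^1 − 1) × 100% = 59.0%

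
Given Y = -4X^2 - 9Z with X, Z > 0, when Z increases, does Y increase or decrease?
Y decreases

Taking the partial derivative:
∂Y/∂Z = -9

∂Y/∂Z = -9 < 0 (assuming positive values)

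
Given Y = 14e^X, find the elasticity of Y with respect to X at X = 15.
Elasticity = 15

Elasticity = (dY/dX) · (X/Y)

dY/dX = 14·e^X
At X = 15: dY/dX = 14·e^15, Y = 14·e^15

Elasticity = (14·e^15) · (15 / (14·e^15)) = 15

Interpretation: for a small percentage change in X, the percentage change in Y is approximately 15.00 times as large.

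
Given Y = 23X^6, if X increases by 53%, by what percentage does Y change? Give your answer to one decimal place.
1182.8%

For Y = 23X^6:
If X → X(1 + 0.53)
Then Y → Y · (1 + 0.53)^6
     ≈ Y · 12.8277

Percentage change = ((1 + 0.53)^6 − 1) × 100% ≈ 1182.8%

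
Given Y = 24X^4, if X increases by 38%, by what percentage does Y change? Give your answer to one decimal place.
262.7%

For Y = 24X^4:
If X → X(1 + 0.38)
Then Y → Y · (1 + 0.38)^4
     ≈ Y · 3.6267

Percentage change = ((1 + 0.38)^4 − 1) × 100% ≈ 262.7%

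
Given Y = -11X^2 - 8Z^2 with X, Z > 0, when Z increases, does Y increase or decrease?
Y decreases

Taking the partial derivative:
∂Y/∂Z = -16Z

∂Y/∂Z = -16Z < 0 (assuming positive values)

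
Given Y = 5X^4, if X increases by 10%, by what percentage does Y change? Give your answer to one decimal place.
46.4%

For Y = 5X^4:
If X → X(1 + 0.1)
Then Y → Y · (1 + 0.1)^4
     = Y · 1.4641

Percentage change = ((1 + 0.1)^4 − 1) × 100% ≈ 46.4%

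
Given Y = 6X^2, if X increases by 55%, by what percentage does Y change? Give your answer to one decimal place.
140.3%

For Y = 6X^2:
If X → X(1 + 0.55)
Then Y → Y · (1 + 0.55)^2
     = Y · 2.4025

Percentage change = ((1 + 0.55)^2 − 1) × 100% ≈ 140.3%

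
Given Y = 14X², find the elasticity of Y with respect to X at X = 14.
Elasticity = 2

Elasticity = (dY/dX) · (X/Y)

dY/dX = 28·X
At X = 14: dY/dX = 392, Y = 2744

Elasticity = 392 · (14 / 2744) = 2

Interpretation: for a small percentage change in X, the percentage change in Y is approximately 2.00 times as large.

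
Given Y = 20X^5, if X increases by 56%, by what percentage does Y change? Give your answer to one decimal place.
823.9%

For Y = 20X^5:
If X → X(1 + 0.56)
Then Y → Y · (1 + 0.56)^5
     ≈ Y · 9.2390

Percentage change = ((1 + 0.56)^5 − 1) × 100% ≈ 823.9%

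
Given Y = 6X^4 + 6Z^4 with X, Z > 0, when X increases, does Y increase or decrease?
Y increases

Taking the partial derivative:
∂Y/∂X = 24X^3

∂Y/∂X = 24X^3 > 0 (assuming positive values)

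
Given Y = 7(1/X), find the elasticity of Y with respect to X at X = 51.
Elasticity = -1

Elasticity = (dY/dX) · (X/Y)

dY/dX = -7/X²
At X = 51: dY/dX = -7/2601, Y = 7/51

Elasticity = (-7/2601) · (51 / (7/51)) = -1

Interpretation: for a small percentage change in X, the percentage change in Y is approximately -1.00 times as large.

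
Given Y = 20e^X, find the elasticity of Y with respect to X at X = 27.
Elasticity = 27

Elasticity = (dY/dX) · (X/Y)

dY/dX = 20·e^X
At X = 27: dY/dX = 20·e^27, Y = 20·e^27

Elasticity = (20·e^27) · (27 / (20·e^27)) = 27

Interpretation: for a small percentage change in X, the percentage change in Y is approximately 27.00 times as large.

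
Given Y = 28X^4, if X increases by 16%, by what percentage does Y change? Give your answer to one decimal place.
81.1%

For Y = 28X^4:
If X → X(1 + 0.16)
Then Y → Y · (1 + 0.16)^4
     ≈ Y · 1.8106

Percentage change = ((1 + 0.16)^4 − 1) × 100% ≈ 81.1%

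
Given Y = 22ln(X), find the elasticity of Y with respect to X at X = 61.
Elasticity = 1/ln(61) ≈ 0.2433

Elasticity = (dY/dX) · (X/Y)

dY/dX = 22/X
At X = 61: dY/dX = 22/61, Y = 22·ln(61)

Elasticity = (22/61) · (61 / (22·ln(61))) = 1/ln(61) ≈ 0.2433

Interpretation: for a small percentage change in X, the percentage change in Y is approximately 0.24 times as large.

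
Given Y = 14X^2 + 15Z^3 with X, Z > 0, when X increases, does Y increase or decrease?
Y increases

Taking the partial derivative:
∂Y/∂X = 28X

∂Y/∂X = 28X > 0 (assuming positive values)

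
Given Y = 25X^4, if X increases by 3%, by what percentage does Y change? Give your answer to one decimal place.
12.6%

For Y = 25X^4:
If X → X(1 + 0.03)
Then Y → Y · (1 + 0.03)^4
     ≈ Y · 1.1255

Percentage change = ((1 + 0.03)^4 − 1) × 100% ≈ 12.6%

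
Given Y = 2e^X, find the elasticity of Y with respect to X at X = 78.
Elasticity = 78

Elasticity = (dY/dX) · (X/Y)

dY/dX = 2·e^X
At X = 78: dY/dX = 2·e^78, Y = 2·e^78

Elasticity = (2·e^78) · (78 / (2·e^78)) = 78

Interpretation: for a small percentage change in X, the percentage change in Y is approximately 78.00 times as large.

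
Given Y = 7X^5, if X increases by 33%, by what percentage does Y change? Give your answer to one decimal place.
316.2%

For Y = 7X^5:
If X → X(1 + 0.33)
Then Y → Y · (1 + 0.33)^5
     ≈ Y · 4.1616

Percentage change = ((1 + 0.33)^5 − 1) × 100% ≈ 316.2%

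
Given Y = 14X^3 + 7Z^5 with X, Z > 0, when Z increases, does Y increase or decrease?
Y increases

Taking the partial derivative:
∂Y/∂Z = 35Z^4

∂Y/∂Z = 35Z^4 > 0 (assuming positive values)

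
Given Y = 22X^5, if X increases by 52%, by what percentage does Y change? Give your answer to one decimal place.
711.4%

For Y = 22X^5:
If X → X(1 + 0.52)
Then Y → Y · (1 + 0.52)^5
     ≈ Y · 8.1137

Percentage change = ((1 + 0.52)^5 − 1) × 100% ≈ 711.4%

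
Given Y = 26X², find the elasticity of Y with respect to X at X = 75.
Elasticity = 2

Elasticity = (dY/dX) · (X/Y)

dY/dX = 52·X
At X = 75: dY/dX = 3900, Y = 146250

Elasticity = 3900 · (75 / 146250) = 2

Interpretation: for a small percentage change in X, the percentage change in Y is approximately 2.00 times as large.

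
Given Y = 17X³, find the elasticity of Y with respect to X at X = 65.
Elasticity = 3

Elasticity = (dY/dX) · (X/Y)

dY/dX = 51·X²
At X = 65: dY/dX = 215475, Y = 4668625

Elasticity = 215475 · (65 / 4668625) = 3

Interpretation: for a small percentage change in X, the percentage change in Y is approximately 3.00 times as large.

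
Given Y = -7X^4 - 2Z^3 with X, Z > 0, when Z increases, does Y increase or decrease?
Y decreases

Taking the partial derivative:
∂Y/∂Z = -6Z^2

∂Y/∂Z = -6Z^2 < 0 (assuming positive values)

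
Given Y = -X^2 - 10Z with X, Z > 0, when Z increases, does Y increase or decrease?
Y decreases

Taking the partial derivative:
∂Y/∂Z = -10

∂Y/∂Z = -10 < 0 (assuming positive values)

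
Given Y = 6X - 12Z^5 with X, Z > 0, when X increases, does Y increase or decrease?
Y increases

Taking the partial derivative:
∂Y/∂X = 6

∂Y/∂X = 6 > 0 (assuming positive values)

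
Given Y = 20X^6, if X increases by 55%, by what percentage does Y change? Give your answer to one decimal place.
1286.7%

For Y = 20X^6:
If X → X(1 + 0.55)
Then Y → Y · (1 + 0.55)^6
     ≈ Y · 13.8672

Percentage change = ((1 + 0.55)^6 − 1) × 100% ≈ 1286.7%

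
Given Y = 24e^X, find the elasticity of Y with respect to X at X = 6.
Elasticity = 6

Elasticity = (dY/dX) · (X/Y)

dY/dX = 24·e^X
At X = 6: dY/dX = 24·e^6, Y = 24·e^6

Elasticity = (24·e^6) · (6 / (24·e^6)) = 6

Interpretation: for a small percentage change in X, the percentage change in Y is approximately 6.00 times as large.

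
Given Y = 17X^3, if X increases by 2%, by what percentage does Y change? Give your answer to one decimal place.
6.1%

For Y = 17X^3:
If X → X(1 + 0.02)
Then Y → Y · (1 + 0.02)^3
     ≈ Y · 1.0612

Percentage change = ((1 + 0.02)^3 − 1) × 100% ≈ 6.1%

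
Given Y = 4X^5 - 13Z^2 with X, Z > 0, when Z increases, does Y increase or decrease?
Y decreases

Taking the partial derivative:
∂Y/∂Z = -26Z

∂Y/∂Z = -26Z < 0 (assuming positive values)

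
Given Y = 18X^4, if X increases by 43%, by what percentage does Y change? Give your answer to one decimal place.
318.2%

For Y = 18X^4:
If X → X(1 + 0.43)
Then Y → Y · (1 + 0.43)^4
     ≈ Y · 4.1816

Percentage change = ((1 + 0.43)^4 − 1) × 100% ≈ 318.2%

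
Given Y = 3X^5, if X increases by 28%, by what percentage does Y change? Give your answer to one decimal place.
243.6%

For Y = 3X^5:
If X → X(1 + 0.28)
Then Y → Y · (1 + 0.28)^5
     ≈ Y · 3.4360

Percentage change = ((1 + 0.28)^5 − 1) × 100% ≈ 243.6%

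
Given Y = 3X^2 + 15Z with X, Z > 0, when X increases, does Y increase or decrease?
Y increases

Taking the partial derivative:
∂Y/∂X = 6X

∂Y/∂X = 6X > 0 (assuming positive values)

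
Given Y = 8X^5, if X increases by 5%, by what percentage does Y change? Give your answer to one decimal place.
27.6%

For Y = 8X^5:
If X → X(1 + 0.05)
Then Y → Y · (1 + 0.05)^5
     ≈ Y · 1.2763

Percentage change = ((1 + 0.05)^5 − 1) × 100% ≈ 27.6%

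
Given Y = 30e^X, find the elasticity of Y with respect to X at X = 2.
Elasticity = 2

Elasticity = (dY/dX) · (X/Y)

dY/dX = 30·e^X
At X = 2: dY/dX = 30·e^2, Y = 30·e^2

Elasticity = (30·e^2) · (2 / (30·e^2)) = 2

Interpretation: for a small percentage change in X, the percentage change in Y is approximately 2.00 times as large.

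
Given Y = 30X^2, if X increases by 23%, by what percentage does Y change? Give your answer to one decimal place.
51.3%

For Y = 30X^2:
If X → X(1 + 0.23)
Then Y → Y · (1 + 0.23)^2
     = Y · 1.5129

Percentage change = ((1 + 0.23)^2 − 1) × 100% ≈ 51.3%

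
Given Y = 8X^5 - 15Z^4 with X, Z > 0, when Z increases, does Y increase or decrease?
Y decreases

Taking the partial derivative:
∂Y/∂Z = -60Z^3

∂Y/∂Z = -60Z^3 < 0 (assuming positive values)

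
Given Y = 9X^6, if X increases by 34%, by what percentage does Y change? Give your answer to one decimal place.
478.9%

For Y = 9X^6:
If X → X(1 + 0.34)
Then Y → Y · (1 + 0.34)^6
     ≈ Y · 5.7893

Percentage change = ((1 + 0.34)^6 − 1) × 100% ≈ 478.9%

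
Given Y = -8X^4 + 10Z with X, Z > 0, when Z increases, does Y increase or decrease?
Y increases

Taking the partial derivative:
∂Y/∂Z = 10

∂Y/∂Z = 10 > 0 (assuming positive values)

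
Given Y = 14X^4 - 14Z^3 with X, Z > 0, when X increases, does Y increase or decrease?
Y increases

Taking the partial derivative:
∂Y/∂X = 56X^3

∂Y/∂X = 56X^3 > 0 (assuming positive values)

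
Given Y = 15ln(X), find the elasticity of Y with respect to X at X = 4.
Elasticity = 1/ln(4) ≈ 0.7213

Elasticity = (dY/dX) · (X/Y)

dY/dX = 15/X
At X = 4: dY/dX = 15/4, Y = 15·ln(4)

Elasticity = (15/4) · (4 / (15·ln(4))) = 1/ln(4) ≈ 0.7213

Interpretation: for a small percentage change in X, the percentage change in Y is approximately 0.72 times as large.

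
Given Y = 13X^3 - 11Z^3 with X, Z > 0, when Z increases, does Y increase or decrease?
Y decreases

Taking the partial derivative:
∂Y/∂Z = -33Z^2

∂Y/∂Z = -33Z^2 < 0 (assuming positive values)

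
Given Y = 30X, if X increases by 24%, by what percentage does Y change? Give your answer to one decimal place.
24.0%

For Y = 30X:
If X → X(1 + 0.24)
Then Y → Y · (1 + 0.24)^1
     = Y · 1.2400

Percentage change = ((1 + 0.24)^1 − 1) × 100% = 24.0%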